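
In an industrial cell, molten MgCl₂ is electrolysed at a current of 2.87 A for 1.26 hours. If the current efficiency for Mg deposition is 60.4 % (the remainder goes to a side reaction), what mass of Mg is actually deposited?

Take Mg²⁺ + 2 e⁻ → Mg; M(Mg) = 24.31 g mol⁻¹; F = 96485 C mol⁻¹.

Q = I·t = 2.870 × 4536.0 = 13020 C.
n(e⁻) = 13020/96485 = 0.1349 mol; theoretically n(Mg) = 0.1349/2 = 0.06746 mol, m_theo = 1.640 g.
At 60.4 % efficiency, m_actual = 0.604 × 1.640 = 0.991 g.

0.991 g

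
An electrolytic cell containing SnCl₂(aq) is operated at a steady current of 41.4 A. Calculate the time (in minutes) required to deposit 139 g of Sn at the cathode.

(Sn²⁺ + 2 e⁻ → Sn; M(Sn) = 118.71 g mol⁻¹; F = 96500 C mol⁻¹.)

n(Sn) = m/M = 139 / 118.71 = 1.171 mol.
Each Sn atom requires 2 electrons, so n(e⁻) = 2 × 1.171 = 2.342 mol.
Q = n(e⁻)·F = 2.342 × 96500 = 226000 C.
t = Q/I = 226000 / 41.40 A = 5459 s = 91.0 min.

91.0 min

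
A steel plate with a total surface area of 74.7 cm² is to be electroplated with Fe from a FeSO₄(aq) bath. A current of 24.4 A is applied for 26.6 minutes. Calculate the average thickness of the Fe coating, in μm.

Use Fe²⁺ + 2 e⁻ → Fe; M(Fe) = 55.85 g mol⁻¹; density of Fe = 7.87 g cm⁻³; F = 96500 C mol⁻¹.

Q = I·t = 24.40 × 1596.0 = 38940 C; n(e⁻) = 0.4035 mol.
n(Fe) = n(e⁻)/2 = 0.2018 mol, so m = 0.2018 × 55.85 = 11.27 g.
Volume = m/ρ = 11.27 / 7.87 = 1.432 cm³.
Thickness = V/A = 1.432 / 74.7 = 0.0192 cm = 192 μm.

192 μm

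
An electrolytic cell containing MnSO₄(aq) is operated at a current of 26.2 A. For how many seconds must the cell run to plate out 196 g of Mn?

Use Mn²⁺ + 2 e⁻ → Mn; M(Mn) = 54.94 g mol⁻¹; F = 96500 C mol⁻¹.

n(Mn) = m/M = 196 / 54.94 = 3.568 mol.
Each Mn atom requires 2 electrons, so n(e⁻) = 2 × 3.568 = 7.135 mol.
Q = n(e⁻)·F = 7.135 × 96500 = 688500 C.
t = Q/I = 688500 / 26.20 A = 26280 s.

26300 s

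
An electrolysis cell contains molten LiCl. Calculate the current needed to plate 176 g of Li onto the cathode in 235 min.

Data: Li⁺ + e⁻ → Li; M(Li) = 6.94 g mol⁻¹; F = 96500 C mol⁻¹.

n(Li) = 176 / 6.94 = 25.36 mol.
n(e⁻) = 1 × 25.36 = 25.36 mol.
Q = n(e⁻)·F = 25.36 × 96500 = 2447000 C.
I = Q/t = 2447000 / 14100 s = 174 A.

174 A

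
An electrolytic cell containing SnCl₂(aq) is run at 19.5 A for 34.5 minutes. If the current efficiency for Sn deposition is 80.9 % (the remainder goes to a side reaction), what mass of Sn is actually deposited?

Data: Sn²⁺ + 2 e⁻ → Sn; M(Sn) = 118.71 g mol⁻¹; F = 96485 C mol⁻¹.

20.1 g

Q = I·t = 19.50 × 2070.0 = 40360 C.
n(e⁻) = 40360/96485 = 0.4184 mol; theoretically n(Sn) = 0.4184/2 = 0.2092 mol, m_theo = 24.83 g.
At 80.9 % efficiency, m_actual = 0.809 × 24.83 = 20.1 g.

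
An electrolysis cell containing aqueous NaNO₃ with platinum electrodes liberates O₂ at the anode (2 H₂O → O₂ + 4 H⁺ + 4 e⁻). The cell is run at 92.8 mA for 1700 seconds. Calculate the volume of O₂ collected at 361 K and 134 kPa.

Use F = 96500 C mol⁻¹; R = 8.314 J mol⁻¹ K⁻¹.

0.00915 L

Q = I·t = 0.09280 A × 1700.0 s = 157.8 C.
n(e⁻) = Q/F = 157.8 / 96500 = 0.001635 mol.
4 electrons are transferred per O₂ molecule, so n(O₂) = 0.001635 / 4 = 0.0004087 mol.
V = nRT/P = (0.0004087 × 8.314 × 361) / (134 × 10³ Pa) = 9.15 × 10⁻⁶ m³ = 0.00915 L.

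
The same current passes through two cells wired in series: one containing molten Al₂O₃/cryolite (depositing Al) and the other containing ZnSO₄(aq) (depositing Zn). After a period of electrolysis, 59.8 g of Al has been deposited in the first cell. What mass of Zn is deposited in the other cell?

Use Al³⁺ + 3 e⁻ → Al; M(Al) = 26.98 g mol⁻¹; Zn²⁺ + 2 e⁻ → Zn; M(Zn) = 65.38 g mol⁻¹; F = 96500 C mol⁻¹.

217 g

n(Al) = 59.8 / 26.98 = 2.216 mol.
Since Al³⁺ + 3 e⁻ → Al, n(e⁻) passed = 3 × 2.216 = 6.649 mol.
Cells in series carry the same charge, so the same 6.649 mol of electrons passes through cell 2.
Zn²⁺ + 2 e⁻ → Zn, so n(Zn) = 6.649 / 2 = 3.325 mol.
m(Zn) = 3.325 × 65.38 = 217 g.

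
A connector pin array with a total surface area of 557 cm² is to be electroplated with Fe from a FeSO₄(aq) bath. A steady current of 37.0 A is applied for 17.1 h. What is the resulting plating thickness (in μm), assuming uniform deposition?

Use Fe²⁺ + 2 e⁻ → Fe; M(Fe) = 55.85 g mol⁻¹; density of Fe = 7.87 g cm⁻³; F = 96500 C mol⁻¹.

Q = I·t = 37.00 × 61560 = 2278000 C; n(e⁻) = 23.60 mol.
n(Fe) = n(e⁻)/2 = 11.80 mol, so m = 11.80 × 55.85 = 659.1 g.
Volume = m/ρ = 659.1 / 7.87 = 83.75 cm³.
Thickness = V/A = 83.75 / 557 = 0.150 cm = 1500 μm.

1500 μm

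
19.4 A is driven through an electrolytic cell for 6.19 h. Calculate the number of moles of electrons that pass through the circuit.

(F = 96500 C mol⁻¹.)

4.48 mol

Q = I·t = 19.40 A × 22284 s = 432300 C.
n(e⁻) = Q/F = 432300 / 96500 = 4.48 mol.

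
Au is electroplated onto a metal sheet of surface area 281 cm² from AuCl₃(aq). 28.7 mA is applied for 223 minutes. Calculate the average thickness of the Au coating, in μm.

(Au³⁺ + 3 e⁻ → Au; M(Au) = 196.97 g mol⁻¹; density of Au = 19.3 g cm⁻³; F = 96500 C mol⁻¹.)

Q = I·t = 0.02870 × 13380 = 384.0 C; n(e⁻) = 0.003979 mol.
n(Au) = n(e⁻)/3 = 0.001326 mol, so m = 0.001326 × 196.97 = 0.2613 g.
Volume = m/ρ = 0.2613 / 19.3 = 0.01354 cm³.
Thickness = V/A = 0.01354 / 281 = 4.82 × 10⁻⁵ cm = 0.482 μm.

0.482 μm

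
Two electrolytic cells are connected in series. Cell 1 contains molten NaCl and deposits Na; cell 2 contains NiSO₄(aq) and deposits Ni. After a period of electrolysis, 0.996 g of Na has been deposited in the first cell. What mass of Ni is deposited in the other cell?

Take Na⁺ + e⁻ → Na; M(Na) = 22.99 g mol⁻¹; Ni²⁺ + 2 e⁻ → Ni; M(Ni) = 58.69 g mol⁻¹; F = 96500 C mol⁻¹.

1.27 g

n(Na) = 0.996 / 22.99 = 0.04332 mol.
Since Na⁺ + e⁻ → Na, n(e⁻) passed = 1 × 0.04332 = 0.04332 mol.
Cells in series carry the same charge, so the same 0.04332 mol of electrons passes through cell 2.
Ni²⁺ + 2 e⁻ → Ni, so n(Ni) = 0.04332 / 2 = 0.02166 mol.
m(Ni) = 0.02166 × 58.69 = 1.27 g.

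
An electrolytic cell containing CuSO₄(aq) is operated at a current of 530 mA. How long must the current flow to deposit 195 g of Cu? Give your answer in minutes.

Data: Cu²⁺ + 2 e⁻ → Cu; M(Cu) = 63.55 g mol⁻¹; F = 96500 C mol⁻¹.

n(Cu) = m/M = 195 / 63.55 = 3.068 mol.
Each Cu atom requires 2 electrons, so n(e⁻) = 2 × 3.068 = 6.137 mol.
Q = n(e⁻)·F = 6.137 × 96500 = 592200 C.
t = Q/I = 592200 / 0.5300 A = 1117000 s = 18600 min.

18600 min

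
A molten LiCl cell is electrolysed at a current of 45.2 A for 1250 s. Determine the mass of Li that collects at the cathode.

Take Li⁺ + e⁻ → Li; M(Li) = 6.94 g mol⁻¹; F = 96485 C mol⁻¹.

Q = I·t = 45.20 A × 1250.0 s = 56500 C.
n(e⁻) = Q/F = 56500 / 96485 = 0.5856 mol.
Li⁺ + e⁻ → Li, so n(Li) = n(e⁻)/1 = 0.5856 mol.
m = n·M = 0.5856 × 6.94 = 4.06 g.

4.06 g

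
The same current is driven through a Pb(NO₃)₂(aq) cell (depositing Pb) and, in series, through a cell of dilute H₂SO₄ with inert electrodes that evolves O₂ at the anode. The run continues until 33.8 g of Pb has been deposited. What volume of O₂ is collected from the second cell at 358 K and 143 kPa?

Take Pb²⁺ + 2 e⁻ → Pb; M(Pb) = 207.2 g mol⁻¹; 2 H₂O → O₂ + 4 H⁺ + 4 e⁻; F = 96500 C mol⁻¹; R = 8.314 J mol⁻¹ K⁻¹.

n(Pb) = 33.8 / 207.2 = 0.1631 mol, so n(e⁻) = 2 × 0.1631 = 0.3263 mol.
The cells are in series, so the same 0.3263 mol of electrons passes through the second cell.
2 H₂O → O₂ + 4 H⁺ + 4 e⁻ — 4 mol e⁻ per mol O₂, so n(O₂) = 0.3263/4 = 0.08156 mol.
V = nRT/P = (0.08156 × 8.314 × 358) / (143 × 10³) = 0.00170 m³ = 1.70 L.

1.70 L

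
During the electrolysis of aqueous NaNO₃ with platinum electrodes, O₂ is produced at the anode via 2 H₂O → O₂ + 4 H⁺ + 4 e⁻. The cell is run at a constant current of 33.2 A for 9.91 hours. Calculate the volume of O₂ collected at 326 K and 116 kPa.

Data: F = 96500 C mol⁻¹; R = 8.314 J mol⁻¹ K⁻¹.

Q = I·t = 33.20 A × 35676 s = 1184000 C.
n(e⁻) = Q/F = 1184000 / 96500 = 12.27 mol.
4 electrons are transferred per O₂ molecule, so n(O₂) = 12.27 / 4 = 3.069 mol.
V = nRT/P = (3.069 × 8.314 × 326) / (116 × 10³ Pa) = 0.0717 m³ = 71.7 L.

71.7 L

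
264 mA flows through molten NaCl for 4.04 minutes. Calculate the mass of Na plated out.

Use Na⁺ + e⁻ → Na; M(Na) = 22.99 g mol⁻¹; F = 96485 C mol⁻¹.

Q = I·t = 0.2640 A × 242.40 s = 63.99 C.
n(e⁻) = Q/F = 63.99 / 96485 = 0.0006632 mol.
Na⁺ + e⁻ → Na, so n(Na) = n(e⁻)/1 = 0.0006632 mol.
m = n·M = 0.0006632 × 22.99 = 0.0152 g.

0.0152 g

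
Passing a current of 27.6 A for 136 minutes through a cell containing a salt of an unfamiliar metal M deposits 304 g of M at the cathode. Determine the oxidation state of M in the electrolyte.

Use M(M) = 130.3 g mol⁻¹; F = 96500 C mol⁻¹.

+1

Q = I·t = 27.60 A × 8160.0 s = 225200 C, so n(e⁻) = 225200/96500 = 2.334 mol.
n(M) deposited = 304 / 130.3 = 2.333 mol.
Electrons per atom = n(e⁻)/n(M) = 2.334 / 2.333 = 1.00 ≈ 1, so the ion is M⁺.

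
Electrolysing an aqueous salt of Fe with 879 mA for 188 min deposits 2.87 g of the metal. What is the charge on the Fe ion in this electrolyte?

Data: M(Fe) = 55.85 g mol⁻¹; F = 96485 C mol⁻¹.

+2

Q = I·t = 0.8790 A × 11280 s = 9915 C, so n(e⁻) = 9915/96485 = 0.1028 mol.
n(Fe) deposited = 2.87 / 55.85 = 0.05139 mol.
Electrons per atom = n(e⁻)/n(Fe) = 0.1028 / 0.05139 = 2.00 ≈ 2, so the ion is Fe²⁺.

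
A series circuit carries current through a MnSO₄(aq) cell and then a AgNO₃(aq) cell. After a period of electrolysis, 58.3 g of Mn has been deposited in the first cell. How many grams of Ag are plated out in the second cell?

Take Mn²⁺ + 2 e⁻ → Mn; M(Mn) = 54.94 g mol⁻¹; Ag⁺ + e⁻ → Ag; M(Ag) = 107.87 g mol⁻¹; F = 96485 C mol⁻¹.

229 g

n(Mn) = 58.3 / 54.94 = 1.061 mol.
Since Mn²⁺ + 2 e⁻ → Mn, n(e⁻) passed = 2 × 1.061 = 2.122 mol.
Cells in series carry the same charge, so the same 2.122 mol of electrons passes through cell 2.
Ag⁺ + e⁻ → Ag, so n(Ag) = 2.122 / 1 = 2.122 mol.
m(Ag) = 2.122 × 107.87 = 229 g.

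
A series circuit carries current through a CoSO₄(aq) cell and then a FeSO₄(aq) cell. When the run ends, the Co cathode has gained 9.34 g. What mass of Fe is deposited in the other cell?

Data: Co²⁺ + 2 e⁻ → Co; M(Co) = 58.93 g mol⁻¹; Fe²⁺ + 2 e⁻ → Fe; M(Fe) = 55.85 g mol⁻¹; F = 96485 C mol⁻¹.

8.85 g

n(Co) = 9.34 / 58.93 = 0.1585 mol.
Since Co²⁺ + 2 e⁻ → Co, n(e⁻) passed = 2 × 0.1585 = 0.3170 mol.
Cells in series carry the same charge, so the same 0.3170 mol of electrons passes through cell 2.
Fe²⁺ + 2 e⁻ → Fe, so n(Fe) = 0.3170 / 2 = 0.1585 mol.
m(Fe) = 0.1585 × 55.85 = 8.85 g.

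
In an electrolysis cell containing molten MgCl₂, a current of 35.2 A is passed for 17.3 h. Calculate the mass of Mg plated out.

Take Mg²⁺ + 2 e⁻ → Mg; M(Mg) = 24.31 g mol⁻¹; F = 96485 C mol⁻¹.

Q = I·t = 35.20 A × 62280 s = 2192000 C.
n(e⁻) = Q/F = 2192000 / 96485 = 22.72 mol.
Mg²⁺ + 2 e⁻ → Mg, so n(Mg) = n(e⁻)/2 = 11.36 mol.
m = n·M = 11.36 × 24.31 = 276 g.

276 g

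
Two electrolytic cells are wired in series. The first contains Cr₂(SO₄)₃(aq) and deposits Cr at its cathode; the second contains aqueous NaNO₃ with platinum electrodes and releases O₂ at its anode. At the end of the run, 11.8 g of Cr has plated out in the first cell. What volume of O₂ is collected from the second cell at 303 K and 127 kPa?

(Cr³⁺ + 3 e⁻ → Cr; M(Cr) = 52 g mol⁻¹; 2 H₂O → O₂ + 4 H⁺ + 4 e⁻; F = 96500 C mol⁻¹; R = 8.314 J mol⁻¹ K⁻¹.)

n(Cr) = 11.8 / 52 = 0.2269 mol, so n(e⁻) = 3 × 0.2269 = 0.6808 mol.
The cells are in series, so the same 0.6808 mol of electrons passes through the second cell.
2 H₂O → O₂ + 4 H⁺ + 4 e⁻ — 4 mol e⁻ per mol O₂, so n(O₂) = 0.6808/4 = 0.1702 mol.
V = nRT/P = (0.1702 × 8.314 × 303) / (127 × 10³) = 0.00338 m³ = 3.38 L.

3.38 L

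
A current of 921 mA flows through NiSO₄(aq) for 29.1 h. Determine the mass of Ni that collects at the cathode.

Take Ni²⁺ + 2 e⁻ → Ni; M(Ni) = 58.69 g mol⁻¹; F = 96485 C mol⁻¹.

Q = I·t = 0.9210 A × 104760 s = 96480 C.
n(e⁻) = Q/F = 96480 / 96485 = 1.000 mol.
Ni²⁺ + 2 e⁻ → Ni, so n(Ni) = n(e⁻)/2 = 0.5000 mol.
m = n·M = 0.5000 × 58.69 = 29.3 g.

29.3 g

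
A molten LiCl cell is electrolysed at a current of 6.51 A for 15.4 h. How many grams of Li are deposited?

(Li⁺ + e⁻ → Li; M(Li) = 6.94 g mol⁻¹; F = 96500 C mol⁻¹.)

Q = I·t = 6.510 A × 55440 s = 360900 C.
n(e⁻) = Q/F = 360900 / 96500 = 3.740 mol.
Li⁺ + e⁻ → Li, so n(Li) = n(e⁻)/1 = 3.740 mol.
m = n·M = 3.740 × 6.94 = 26.0 g.

26.0 g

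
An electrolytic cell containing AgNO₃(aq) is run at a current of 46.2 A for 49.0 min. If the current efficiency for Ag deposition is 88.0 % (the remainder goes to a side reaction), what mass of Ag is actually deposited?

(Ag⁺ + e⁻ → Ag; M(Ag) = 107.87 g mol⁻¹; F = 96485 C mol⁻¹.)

Q = I·t = 46.20 × 2940.0 = 135800 C.
n(e⁻) = 135800/96485 = 1.408 mol; theoretically n(Ag) = 1.408/1 = 1.408 mol, m_theo = 151.9 g.
At 88.0 % efficiency, m_actual = 0.880 × 151.9 = 134 g.

134 g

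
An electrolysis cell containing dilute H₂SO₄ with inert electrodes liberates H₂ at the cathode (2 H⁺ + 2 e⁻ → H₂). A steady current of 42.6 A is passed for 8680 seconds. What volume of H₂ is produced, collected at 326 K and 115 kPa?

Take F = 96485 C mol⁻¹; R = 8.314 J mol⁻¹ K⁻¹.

Q = I·t = 42.60 A × 8680.0 s = 369800 C.
n(e⁻) = Q/F = 369800 / 96485 = 3.832 mol.
2 electrons are transferred per H₂ molecule, so n(H₂) = 3.832 / 2 = 1.916 mol.
V = nRT/P = (1.916 × 8.314 × 326) / (115 × 10³ Pa) = 0.0452 m³ = 45.2 L.

45.2 L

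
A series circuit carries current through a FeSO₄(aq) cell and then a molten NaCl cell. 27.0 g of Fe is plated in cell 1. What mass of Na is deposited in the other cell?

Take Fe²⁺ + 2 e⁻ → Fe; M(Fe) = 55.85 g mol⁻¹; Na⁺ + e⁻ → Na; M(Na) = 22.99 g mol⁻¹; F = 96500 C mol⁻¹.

n(Fe) = 27.0 / 55.85 = 0.4834 mol.
Since Fe²⁺ + 2 e⁻ → Fe, n(e⁻) passed = 2 × 0.4834 = 0.9669 mol.
Cells in series carry the same charge, so the same 0.9669 mol of electrons passes through cell 2.
Na⁺ + e⁻ → Na, so n(Na) = 0.9669 / 1 = 0.9669 mol.
m(Na) = 0.9669 × 22.99 = 22.2 g.

22.2 g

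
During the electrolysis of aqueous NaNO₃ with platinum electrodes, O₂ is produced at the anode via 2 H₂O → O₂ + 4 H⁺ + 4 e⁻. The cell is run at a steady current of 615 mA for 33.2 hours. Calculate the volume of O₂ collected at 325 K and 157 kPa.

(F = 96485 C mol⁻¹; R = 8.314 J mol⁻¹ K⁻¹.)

Q = I·t = 0.6150 A × 119520 s = 73500 C.
n(e⁻) = Q/F = 73500 / 96485 = 0.7618 mol.
4 electrons are transferred per O₂ molecule, so n(O₂) = 0.7618 / 4 = 0.1905 mol.
V = nRT/P = (0.1905 × 8.314 × 325) / (157 × 10³ Pa) = 0.00328 m³ = 3.28 L.

3.28 L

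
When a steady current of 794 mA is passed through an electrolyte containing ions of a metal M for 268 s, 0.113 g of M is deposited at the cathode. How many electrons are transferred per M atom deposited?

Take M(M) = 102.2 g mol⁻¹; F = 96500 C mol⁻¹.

2

Q = I·t = 0.7940 A × 268.00 s = 212.8 C, so n(e⁻) = 212.8/96500 = 0.002205 mol.
n(M) deposited = 0.113 / 102.2 = 0.001106 mol.
Electrons per atom = n(e⁻)/n(M) = 0.002205 / 0.001106 = 1.99 ≈ 2, so the ion is M²⁺.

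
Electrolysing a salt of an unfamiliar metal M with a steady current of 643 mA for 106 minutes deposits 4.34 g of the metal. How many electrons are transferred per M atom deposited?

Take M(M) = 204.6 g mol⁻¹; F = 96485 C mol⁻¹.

Q = I·t = 0.6430 A × 6360.0 s = 4089 C, so n(e⁻) = 4089/96485 = 0.04238 mol.
n(M) deposited = 4.34 / 204.6 = 0.02121 mol.
Electrons per atom = n(e⁻)/n(M) = 0.04238 / 0.02121 = 2.00 ≈ 2, so the ion is M²⁺.

2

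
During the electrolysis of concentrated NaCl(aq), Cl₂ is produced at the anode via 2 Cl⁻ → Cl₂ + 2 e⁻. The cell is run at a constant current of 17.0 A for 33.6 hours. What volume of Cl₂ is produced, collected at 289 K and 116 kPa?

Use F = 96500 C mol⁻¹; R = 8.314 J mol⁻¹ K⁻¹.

Q = I·t = 17.00 A × 120960 s = 2056000 C.
n(e⁻) = Q/F = 2056000 / 96500 = 21.31 mol.
2 electrons are transferred per Cl₂ molecule, so n(Cl₂) = 21.31 / 2 = 10.65 mol.
V = nRT/P = (10.65 × 8.314 × 289) / (116 × 10³ Pa) = 0.221 m³ = 221 L.

221 L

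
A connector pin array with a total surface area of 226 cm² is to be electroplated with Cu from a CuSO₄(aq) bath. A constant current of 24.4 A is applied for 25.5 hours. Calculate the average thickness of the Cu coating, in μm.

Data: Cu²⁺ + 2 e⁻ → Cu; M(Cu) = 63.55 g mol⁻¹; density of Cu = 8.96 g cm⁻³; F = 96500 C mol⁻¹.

3640 μm

Q = I·t = 24.40 × 91800 = 2240000 C; n(e⁻) = 23.21 mol.
n(Cu) = n(e⁻)/2 = 11.61 mol, so m = 11.61 × 63.55 = 737.5 g.
Volume = m/ρ = 737.5 / 8.96 = 82.32 cm³.
Thickness = V/A = 82.32 / 226 = 0.364 cm = 3640 μm.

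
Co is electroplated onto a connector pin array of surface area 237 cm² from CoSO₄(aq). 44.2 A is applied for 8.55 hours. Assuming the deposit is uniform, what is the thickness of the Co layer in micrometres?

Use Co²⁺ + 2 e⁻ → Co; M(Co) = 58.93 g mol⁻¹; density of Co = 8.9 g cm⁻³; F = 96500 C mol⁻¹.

Q = I·t = 44.20 × 30780 = 1360000 C; n(e⁻) = 14.10 mol.
n(Co) = n(e⁻)/2 = 7.049 mol, so m = 7.049 × 58.93 = 415.4 g.
Volume = m/ρ = 415.4 / 8.9 = 46.67 cm³.
Thickness = V/A = 46.67 / 237 = 0.197 cm = 1970 μm.

1970 μm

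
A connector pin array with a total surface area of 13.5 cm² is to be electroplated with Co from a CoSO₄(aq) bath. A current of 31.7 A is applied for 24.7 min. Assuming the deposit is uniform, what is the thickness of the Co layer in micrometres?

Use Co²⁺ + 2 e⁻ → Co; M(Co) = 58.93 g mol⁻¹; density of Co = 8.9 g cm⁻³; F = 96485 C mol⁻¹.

Q = I·t = 31.70 × 1482.0 = 46980 C; n(e⁻) = 0.4869 mol.
n(Co) = n(e⁻)/2 = 0.2435 mol, so m = 0.2435 × 58.93 = 14.35 g.
Volume = m/ρ = 14.35 / 8.9 = 1.612 cm³.
Thickness = V/A = 1.612 / 13.5 = 0.119 cm = 1190 μm.

1190 μm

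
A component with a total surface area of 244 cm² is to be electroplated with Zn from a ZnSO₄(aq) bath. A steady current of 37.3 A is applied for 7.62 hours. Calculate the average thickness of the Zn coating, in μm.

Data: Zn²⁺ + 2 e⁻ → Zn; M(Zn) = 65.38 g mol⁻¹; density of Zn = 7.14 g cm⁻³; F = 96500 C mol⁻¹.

Q = I·t = 37.30 × 27432 = 1023000 C; n(e⁻) = 10.60 mol.
n(Zn) = n(e⁻)/2 = 5.302 mol, so m = 5.302 × 65.38 = 346.6 g.
Volume = m/ρ = 346.6 / 7.14 = 48.55 cm³.
Thickness = V/A = 48.55 / 244 = 0.199 cm = 1990 μm.

1990 μm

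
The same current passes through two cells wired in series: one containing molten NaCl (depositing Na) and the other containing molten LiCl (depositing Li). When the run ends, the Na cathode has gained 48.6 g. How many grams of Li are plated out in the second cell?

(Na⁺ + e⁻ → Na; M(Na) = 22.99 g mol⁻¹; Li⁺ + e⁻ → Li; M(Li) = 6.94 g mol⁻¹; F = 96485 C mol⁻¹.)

14.7 g

n(Na) = 48.6 / 22.99 = 2.114 mol.
Since Na⁺ + e⁻ → Na, n(e⁻) passed = 1 × 2.114 = 2.114 mol.
Cells in series carry the same charge, so the same 2.114 mol of electrons passes through cell 2.
Li⁺ + e⁻ → Li, so n(Li) = 2.114 / 1 = 2.114 mol.
m(Li) = 2.114 × 6.94 = 14.7 g.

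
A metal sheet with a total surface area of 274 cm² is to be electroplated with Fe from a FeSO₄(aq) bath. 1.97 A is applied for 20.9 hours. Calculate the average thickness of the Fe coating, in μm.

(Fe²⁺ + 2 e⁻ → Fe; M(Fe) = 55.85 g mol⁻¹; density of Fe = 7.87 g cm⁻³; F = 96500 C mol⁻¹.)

199 μm

Q = I·t = 1.970 × 75240 = 148200 C; n(e⁻) = 1.536 mol.
n(Fe) = n(e⁻)/2 = 0.7680 mol, so m = 0.7680 × 55.85 = 42.89 g.
Volume = m/ρ = 42.89 / 7.87 = 5.450 cm³.
Thickness = V/A = 5.450 / 274 = 0.0199 cm = 199 μm.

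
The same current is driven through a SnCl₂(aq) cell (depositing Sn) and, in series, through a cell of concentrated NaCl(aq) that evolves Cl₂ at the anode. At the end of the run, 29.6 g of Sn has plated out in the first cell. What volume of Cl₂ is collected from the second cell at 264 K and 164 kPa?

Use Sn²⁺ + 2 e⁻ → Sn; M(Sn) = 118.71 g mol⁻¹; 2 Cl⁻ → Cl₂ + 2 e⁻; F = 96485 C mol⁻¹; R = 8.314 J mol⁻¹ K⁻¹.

n(Sn) = 29.6 / 118.71 = 0.2493 mol, so n(e⁻) = 2 × 0.2493 = 0.4987 mol.
The cells are in series, so the same 0.4987 mol of electrons passes through the second cell.
2 Cl⁻ → Cl₂ + 2 e⁻ — 2 mol e⁻ per mol Cl₂, so n(Cl₂) = 0.4987/2 = 0.2493 mol.
V = nRT/P = (0.2493 × 8.314 × 264) / (164 × 10³) = 0.00334 m³ = 3.34 L.

3.34 L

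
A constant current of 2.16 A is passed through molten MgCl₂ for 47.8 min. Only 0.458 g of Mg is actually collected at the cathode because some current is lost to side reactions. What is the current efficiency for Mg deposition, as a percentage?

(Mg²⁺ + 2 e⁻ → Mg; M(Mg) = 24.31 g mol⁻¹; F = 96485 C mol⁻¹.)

58.7 %

Q = I·t = 2.160 × 2868.0 = 6195 C; n(e⁻) = 6195/96485 = 0.06421 mol.
Theoretical n(Mg) = n(e⁻)/2 = 0.03210 mol, i.e. m_theo = 0.03210 × 24.31 = 0.7804 g.
Efficiency = m_actual / m_theo = 0.458 / 0.7804 = 58.7 %.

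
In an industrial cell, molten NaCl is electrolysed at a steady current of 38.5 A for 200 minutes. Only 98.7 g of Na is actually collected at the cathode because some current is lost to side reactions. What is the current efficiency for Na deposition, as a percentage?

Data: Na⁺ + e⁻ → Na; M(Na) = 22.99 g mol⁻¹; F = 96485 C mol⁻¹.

89.7 %

Q = I·t = 38.50 × 12000 = 462000 C; n(e⁻) = 462000/96485 = 4.788 mol.
Theoretical n(Na) = n(e⁻)/1 = 4.788 mol, i.e. m_theo = 4.788 × 22.99 = 110.1 g.
Efficiency = m_actual / m_theo = 98.7 / 110.1 = 89.7 %.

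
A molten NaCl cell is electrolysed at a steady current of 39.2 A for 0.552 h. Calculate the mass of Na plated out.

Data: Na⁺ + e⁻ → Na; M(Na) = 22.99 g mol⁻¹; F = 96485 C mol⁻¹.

Q = I·t = 39.20 A × 1987.2 s = 77900 C.
n(e⁻) = Q/F = 77900 / 96485 = 0.8074 mol.
Na⁺ + e⁻ → Na, so n(Na) = n(e⁻)/1 = 0.8074 mol.
m = n·M = 0.8074 × 22.99 = 18.6 g.

18.6 g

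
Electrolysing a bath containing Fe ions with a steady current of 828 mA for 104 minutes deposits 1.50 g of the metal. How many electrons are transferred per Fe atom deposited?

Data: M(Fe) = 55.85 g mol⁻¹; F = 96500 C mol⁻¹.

2

Q = I·t = 0.8280 A × 6240.0 s = 5167 C, so n(e⁻) = 5167/96500 = 0.05354 mol.
n(Fe) deposited = 1.50 / 55.85 = 0.02686 mol.
Electrons per atom = n(e⁻)/n(Fe) = 0.05354 / 0.02686 = 1.99 ≈ 2, so the ion is Fe²⁺.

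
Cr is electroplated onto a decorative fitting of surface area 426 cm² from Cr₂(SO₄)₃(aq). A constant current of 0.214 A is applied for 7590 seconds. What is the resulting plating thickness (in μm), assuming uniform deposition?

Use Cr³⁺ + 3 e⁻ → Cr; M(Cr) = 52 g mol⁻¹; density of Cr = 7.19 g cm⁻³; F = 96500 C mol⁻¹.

Q = I·t = 0.2140 × 7590.0 = 1624 C; n(e⁻) = 0.01683 mol.
n(Cr) = n(e⁻)/3 = 0.005611 mol, so m = 0.005611 × 52 = 0.2917 g.
Volume = m/ρ = 0.2917 / 7.19 = 0.04058 cm³.
Thickness = V/A = 0.04058 / 426 = 9.53 × 10⁻⁵ cm = 0.953 μm.

0.953 μm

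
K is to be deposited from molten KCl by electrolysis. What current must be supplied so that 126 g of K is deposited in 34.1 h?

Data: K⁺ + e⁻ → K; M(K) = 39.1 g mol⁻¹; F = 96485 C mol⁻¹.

n(K) = 126 / 39.1 = 3.223 mol.
n(e⁻) = 1 × 3.223 = 3.223 mol.
Q = n(e⁻)·F = 3.223 × 96485 = 310900 C.
I = Q/t = 310900 / 122760 s = 2.53 A.

2.53 A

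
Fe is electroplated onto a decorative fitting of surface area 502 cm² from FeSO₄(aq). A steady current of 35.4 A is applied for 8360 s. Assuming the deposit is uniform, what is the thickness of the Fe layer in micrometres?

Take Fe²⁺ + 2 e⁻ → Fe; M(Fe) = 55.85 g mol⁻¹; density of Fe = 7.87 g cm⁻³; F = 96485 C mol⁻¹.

217 μm

Q = I·t = 35.40 × 8360.0 = 295900 C; n(e⁻) = 3.067 mol.
n(Fe) = n(e⁻)/2 = 1.534 mol, so m = 1.534 × 55.85 = 85.65 g.
Volume = m/ρ = 85.65 / 7.87 = 10.88 cm³.
Thickness = V/A = 10.88 / 502 = 0.0217 cm = 217 μm.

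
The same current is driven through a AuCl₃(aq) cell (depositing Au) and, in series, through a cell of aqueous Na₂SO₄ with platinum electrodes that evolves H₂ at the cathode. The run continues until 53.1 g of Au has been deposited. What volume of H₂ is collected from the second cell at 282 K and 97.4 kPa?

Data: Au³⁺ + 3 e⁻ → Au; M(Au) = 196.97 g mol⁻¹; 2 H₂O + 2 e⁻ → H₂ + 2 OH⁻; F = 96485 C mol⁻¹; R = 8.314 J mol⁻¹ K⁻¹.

9.73 L

n(Au) = 53.1 / 196.97 = 0.2696 mol, so n(e⁻) = 3 × 0.2696 = 0.8088 mol.
The cells are in series, so the same 0.8088 mol of electrons passes through the second cell.
2 H₂O + 2 e⁻ → H₂ + 2 OH⁻ — 2 mol e⁻ per mol H₂, so n(H₂) = 0.8088/2 = 0.4044 mol.
V = nRT/P = (0.4044 × 8.314 × 282) / (97.4 × 10³) = 0.00973 m³ = 9.73 L.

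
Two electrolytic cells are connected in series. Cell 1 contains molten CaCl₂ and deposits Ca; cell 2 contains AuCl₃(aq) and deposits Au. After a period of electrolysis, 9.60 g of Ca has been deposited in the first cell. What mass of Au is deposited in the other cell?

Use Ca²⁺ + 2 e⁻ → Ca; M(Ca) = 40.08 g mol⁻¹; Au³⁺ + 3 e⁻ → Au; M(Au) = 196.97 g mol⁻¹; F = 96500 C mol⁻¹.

31.5 g

n(Ca) = 9.60 / 40.08 = 0.2395 mol.
Since Ca²⁺ + 2 e⁻ → Ca, n(e⁻) passed = 2 × 0.2395 = 0.4790 mol.
Cells in series carry the same charge, so the same 0.4790 mol of electrons passes through cell 2.
Au³⁺ + 3 e⁻ → Au, so n(Au) = 0.4790 / 3 = 0.1597 mol.
m(Au) = 0.1597 × 196.97 = 31.5 g.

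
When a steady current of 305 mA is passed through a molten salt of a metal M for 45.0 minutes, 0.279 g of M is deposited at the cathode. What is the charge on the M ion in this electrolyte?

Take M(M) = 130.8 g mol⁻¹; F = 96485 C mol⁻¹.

+4

Q = I·t = 0.3050 A × 2700.0 s = 823.5 C, so n(e⁻) = 823.5/96485 = 0.008535 mol.
n(M) deposited = 0.279 / 130.8 = 0.002133 mol.
Electrons per atom = n(e⁻)/n(M) = 0.008535 / 0.002133 = 4.00 ≈ 4, so the ion is M⁴⁺.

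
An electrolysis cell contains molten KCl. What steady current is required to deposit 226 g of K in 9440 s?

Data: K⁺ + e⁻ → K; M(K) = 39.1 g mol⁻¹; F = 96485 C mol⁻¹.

n(K) = 226 / 39.1 = 5.780 mol.
n(e⁻) = 1 × 5.780 = 5.780 mol.
Q = n(e⁻)·F = 5.780 × 96485 = 557700 C.
I = Q/t = 557700 / 9440.0 s = 59.1 A.

59.1 A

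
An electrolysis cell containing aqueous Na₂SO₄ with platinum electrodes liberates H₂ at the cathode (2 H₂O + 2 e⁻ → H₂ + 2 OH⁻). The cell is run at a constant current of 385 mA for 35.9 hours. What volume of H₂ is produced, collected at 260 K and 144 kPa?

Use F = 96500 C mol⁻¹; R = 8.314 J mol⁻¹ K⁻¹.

3.87 L

Q = I·t = 0.3850 A × 129240 s = 49760 C.
n(e⁻) = Q/F = 49760 / 96500 = 0.5156 mol.
2 electrons are transferred per H₂ molecule, so n(H₂) = 0.5156 / 2 = 0.2578 mol.
V = nRT/P = (0.2578 × 8.314 × 260) / (144 × 10³ Pa) = 0.00387 m³ = 3.87 L.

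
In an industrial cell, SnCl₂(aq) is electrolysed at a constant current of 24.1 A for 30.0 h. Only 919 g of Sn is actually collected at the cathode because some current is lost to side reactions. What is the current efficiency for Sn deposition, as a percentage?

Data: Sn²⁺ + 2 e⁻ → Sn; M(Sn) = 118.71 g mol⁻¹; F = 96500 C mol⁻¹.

57.4 %

Q = I·t = 24.10 × 108000 = 2603000 C; n(e⁻) = 2603000/96500 = 26.97 mol.
Theoretical n(Sn) = n(e⁻)/2 = 13.49 mol, i.e. m_theo = 13.49 × 118.71 = 1601 g.
Efficiency = m_actual / m_theo = 919 / 1601 = 57.4 %.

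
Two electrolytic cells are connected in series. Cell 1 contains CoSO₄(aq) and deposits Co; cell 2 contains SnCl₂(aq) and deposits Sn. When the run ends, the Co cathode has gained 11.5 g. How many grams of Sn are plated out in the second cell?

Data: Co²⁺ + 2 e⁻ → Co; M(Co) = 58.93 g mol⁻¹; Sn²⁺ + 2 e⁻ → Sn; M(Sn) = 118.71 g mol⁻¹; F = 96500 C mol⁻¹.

23.2 g

n(Co) = 11.5 / 58.93 = 0.1951 mol.
Since Co²⁺ + 2 e⁻ → Co, n(e⁻) passed = 2 × 0.1951 = 0.3903 mol.
Cells in series carry the same charge, so the same 0.3903 mol of electrons passes through cell 2.
Sn²⁺ + 2 e⁻ → Sn, so n(Sn) = 0.3903 / 2 = 0.1951 mol.
m(Sn) = 0.1951 × 118.71 = 23.2 g.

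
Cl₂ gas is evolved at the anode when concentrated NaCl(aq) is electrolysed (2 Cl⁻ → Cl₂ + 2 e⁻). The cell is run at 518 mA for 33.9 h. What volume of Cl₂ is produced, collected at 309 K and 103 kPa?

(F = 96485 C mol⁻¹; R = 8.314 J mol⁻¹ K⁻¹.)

8.17 L

Q = I·t = 0.5180 A × 122040 s = 63220 C.
n(e⁻) = Q/F = 63220 / 96485 = 0.6552 mol.
2 electrons are transferred per Cl₂ molecule, so n(Cl₂) = 0.6552 / 2 = 0.3276 mol.
V = nRT/P = (0.3276 × 8.314 × 309) / (103 × 10³ Pa) = 0.00817 m³ = 8.17 L.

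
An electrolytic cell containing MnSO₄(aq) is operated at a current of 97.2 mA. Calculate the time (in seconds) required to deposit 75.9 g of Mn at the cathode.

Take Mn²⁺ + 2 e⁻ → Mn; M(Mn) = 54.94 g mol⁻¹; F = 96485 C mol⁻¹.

n(Mn) = m/M = 75.9 / 54.94 = 1.382 mol.
Each Mn atom requires 2 electrons, so n(e⁻) = 2 × 1.382 = 2.763 mol.
Q = n(e⁻)·F = 2.763 × 96485 = 266600 C.
t = Q/I = 266600 / 0.09720 A = 2743000 s.

2.74 × 10⁶ s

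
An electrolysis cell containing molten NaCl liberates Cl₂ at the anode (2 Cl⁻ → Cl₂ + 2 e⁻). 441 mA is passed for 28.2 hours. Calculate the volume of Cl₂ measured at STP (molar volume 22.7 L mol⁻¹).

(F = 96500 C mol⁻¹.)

5.27 L

Q = I·t = 0.4410 A × 101520 s = 44770 C.
n(e⁻) = Q/F = 44770 / 96500 = 0.4639 mol.
2 electrons are transferred per Cl₂ molecule, so n(Cl₂) = 0.4639 / 2 = 0.2320 mol.
V = n × V_m = 0.2320 × 22.7 = 5.27 L.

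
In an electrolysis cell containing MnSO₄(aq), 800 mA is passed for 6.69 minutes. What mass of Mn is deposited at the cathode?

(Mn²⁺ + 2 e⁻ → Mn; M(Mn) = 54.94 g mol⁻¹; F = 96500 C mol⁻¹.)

0.0914 g

Q = I·t = 0.8000 A × 401.40 s = 321.1 C.
n(e⁻) = Q/F = 321.1 / 96500 = 0.003328 mol.
Mn²⁺ + 2 e⁻ → Mn, so n(Mn) = n(e⁻)/2 = 0.001664 mol.
m = n·M = 0.001664 × 54.94 = 0.0914 g.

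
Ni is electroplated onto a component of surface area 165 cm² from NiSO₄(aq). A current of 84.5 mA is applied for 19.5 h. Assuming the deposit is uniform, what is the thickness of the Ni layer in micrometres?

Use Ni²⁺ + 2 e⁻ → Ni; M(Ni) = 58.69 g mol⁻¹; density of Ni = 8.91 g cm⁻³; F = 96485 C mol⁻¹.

12.3 μm

Q = I·t = 0.08450 × 70200 = 5932 C; n(e⁻) = 0.06148 mol.
n(Ni) = n(e⁻)/2 = 0.03074 mol, so m = 0.03074 × 58.69 = 1.804 g.
Volume = m/ρ = 1.804 / 8.91 = 0.2025 cm³.
Thickness = V/A = 0.2025 / 165 = 0.00123 cm = 12.3 μm.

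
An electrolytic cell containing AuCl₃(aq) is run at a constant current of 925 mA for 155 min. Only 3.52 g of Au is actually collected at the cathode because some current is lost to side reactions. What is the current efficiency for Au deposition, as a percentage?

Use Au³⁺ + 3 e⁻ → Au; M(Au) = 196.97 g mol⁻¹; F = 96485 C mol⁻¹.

60.1 %

Q = I·t = 0.9250 × 9300.0 = 8602 C; n(e⁻) = 8602/96485 = 0.08916 mol.
Theoretical n(Au) = n(e⁻)/3 = 0.02972 mol, i.e. m_theo = 0.02972 × 196.97 = 5.854 g.
Efficiency = m_actual / m_theo = 3.52 / 5.854 = 60.1 %.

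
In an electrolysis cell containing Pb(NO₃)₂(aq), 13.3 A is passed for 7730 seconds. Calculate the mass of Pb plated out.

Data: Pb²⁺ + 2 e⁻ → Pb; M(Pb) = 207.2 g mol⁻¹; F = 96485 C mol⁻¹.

Q = I·t = 13.30 A × 7730.0 s = 102800 C.
n(e⁻) = Q/F = 102800 / 96485 = 1.066 mol.
Pb²⁺ + 2 e⁻ → Pb, so n(Pb) = n(e⁻)/2 = 0.5328 mol.
m = n·M = 0.5328 × 207.2 = 110 g.

110 g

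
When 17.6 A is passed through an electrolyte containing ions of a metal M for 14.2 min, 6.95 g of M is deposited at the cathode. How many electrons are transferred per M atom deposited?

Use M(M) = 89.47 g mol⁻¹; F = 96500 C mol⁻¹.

Q = I·t = 17.60 A × 852.00 s = 15000 C, so n(e⁻) = 15000/96500 = 0.1554 mol.
n(M) deposited = 6.95 / 89.47 = 0.07768 mol.
Electrons per atom = n(e⁻)/n(M) = 0.1554 / 0.07768 = 2.00 ≈ 2, so the ion is M²⁺.

2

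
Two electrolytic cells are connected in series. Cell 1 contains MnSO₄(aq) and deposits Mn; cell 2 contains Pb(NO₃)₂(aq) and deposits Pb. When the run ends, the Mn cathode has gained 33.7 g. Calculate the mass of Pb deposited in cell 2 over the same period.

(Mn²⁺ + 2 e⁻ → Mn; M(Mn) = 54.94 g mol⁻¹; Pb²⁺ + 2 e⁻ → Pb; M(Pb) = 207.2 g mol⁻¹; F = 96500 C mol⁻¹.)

127 g

n(Mn) = 33.7 / 54.94 = 0.6134 mol.
Since Mn²⁺ + 2 e⁻ → Mn, n(e⁻) passed = 2 × 0.6134 = 1.227 mol.
Cells in series carry the same charge, so the same 1.227 mol of electrons passes through cell 2.
Pb²⁺ + 2 e⁻ → Pb, so n(Pb) = 1.227 / 2 = 0.6134 mol.
m(Pb) = 0.6134 × 207.2 = 127 g.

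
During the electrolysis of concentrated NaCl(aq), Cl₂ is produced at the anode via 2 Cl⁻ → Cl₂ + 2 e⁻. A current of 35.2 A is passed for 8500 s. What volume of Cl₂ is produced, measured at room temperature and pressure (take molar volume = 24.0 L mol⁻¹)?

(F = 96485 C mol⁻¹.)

37.2 L

Q = I·t = 35.20 A × 8500.0 s = 299200 C.
n(e⁻) = Q/F = 299200 / 96485 = 3.101 mol.
2 electrons are transferred per Cl₂ molecule, so n(Cl₂) = 3.101 / 2 = 1.551 mol.
V = n × V_m = 1.551 × 24.0 = 37.2 L.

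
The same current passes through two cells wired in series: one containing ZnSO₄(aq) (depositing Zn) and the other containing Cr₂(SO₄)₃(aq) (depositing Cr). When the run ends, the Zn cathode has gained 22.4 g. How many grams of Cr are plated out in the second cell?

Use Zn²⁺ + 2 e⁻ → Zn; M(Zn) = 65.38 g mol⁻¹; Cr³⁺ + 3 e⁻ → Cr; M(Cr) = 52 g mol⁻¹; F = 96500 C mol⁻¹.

n(Zn) = 22.4 / 65.38 = 0.3426 mol.
Since Zn²⁺ + 2 e⁻ → Zn, n(e⁻) passed = 2 × 0.3426 = 0.6852 mol.
Cells in series carry the same charge, so the same 0.6852 mol of electrons passes through cell 2.
Cr³⁺ + 3 e⁻ → Cr, so n(Cr) = 0.6852 / 3 = 0.2284 mol.
m(Cr) = 0.2284 × 52 = 11.9 g.

11.9 g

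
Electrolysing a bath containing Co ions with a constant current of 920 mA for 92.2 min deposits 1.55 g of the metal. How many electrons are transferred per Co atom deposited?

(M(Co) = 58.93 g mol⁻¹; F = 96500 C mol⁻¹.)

Q = I·t = 0.9200 A × 5532.0 s = 5089 C, so n(e⁻) = 5089/96500 = 0.05274 mol.
n(Co) deposited = 1.55 / 58.93 = 0.02630 mol.
Electrons per atom = n(e⁻)/n(Co) = 0.05274 / 0.02630 = 2.01 ≈ 2, so the ion is Co²⁺.

2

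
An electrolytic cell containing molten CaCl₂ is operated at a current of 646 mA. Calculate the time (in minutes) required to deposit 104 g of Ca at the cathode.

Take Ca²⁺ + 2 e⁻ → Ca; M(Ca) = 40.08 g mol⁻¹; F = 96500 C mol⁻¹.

12900 min

n(Ca) = m/M = 104 / 40.08 = 2.595 mol.
Each Ca atom requires 2 electrons, so n(e⁻) = 2 × 2.595 = 5.190 mol.
Q = n(e⁻)·F = 5.190 × 96500 = 500800 C.
t = Q/I = 500800 / 0.6460 A = 775200 s = 12900 min.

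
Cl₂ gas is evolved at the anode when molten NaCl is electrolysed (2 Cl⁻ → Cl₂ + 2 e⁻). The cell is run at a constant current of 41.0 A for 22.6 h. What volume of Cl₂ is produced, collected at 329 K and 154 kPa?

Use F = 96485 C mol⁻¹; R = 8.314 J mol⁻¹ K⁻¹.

307 L

Q = I·t = 41.00 A × 81360 s = 3336000 C.
n(e⁻) = Q/F = 3336000 / 96485 = 34.57 mol.
2 electrons are transferred per Cl₂ molecule, so n(Cl₂) = 34.57 / 2 = 17.29 mol.
V = nRT/P = (17.29 × 8.314 × 329) / (154 × 10³ Pa) = 0.307 m³ = 307 L.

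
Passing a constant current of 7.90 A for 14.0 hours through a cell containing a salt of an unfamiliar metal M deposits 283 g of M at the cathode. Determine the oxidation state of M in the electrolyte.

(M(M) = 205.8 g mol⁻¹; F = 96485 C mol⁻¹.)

+3

Q = I·t = 7.900 A × 50400 s = 398200 C, so n(e⁻) = 398200/96485 = 4.127 mol.
n(M) deposited = 283 / 205.8 = 1.375 mol.
Electrons per atom = n(e⁻)/n(M) = 4.127 / 1.375 = 3.00 ≈ 3, so the ion is M³⁺.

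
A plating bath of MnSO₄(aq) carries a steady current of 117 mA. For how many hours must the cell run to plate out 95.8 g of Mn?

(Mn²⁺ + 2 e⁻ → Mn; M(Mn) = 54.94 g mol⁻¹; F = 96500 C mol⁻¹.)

799 h

n(Mn) = m/M = 95.8 / 54.94 = 1.744 mol.
Each Mn atom requires 2 electrons, so n(e⁻) = 2 × 1.744 = 3.487 mol.
Q = n(e⁻)·F = 3.487 × 96500 = 336500 C.
t = Q/I = 336500 / 0.1170 A = 2876000 s = 799 h.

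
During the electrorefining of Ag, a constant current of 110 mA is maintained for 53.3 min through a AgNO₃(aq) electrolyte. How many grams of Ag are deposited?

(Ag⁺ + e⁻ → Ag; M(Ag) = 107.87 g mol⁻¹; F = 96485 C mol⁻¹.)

0.393 g

Q = I·t = 0.1100 A × 3198.0 s = 351.8 C.
n(e⁻) = Q/F = 351.8 / 96485 = 0.003646 mol.
Ag⁺ + e⁻ → Ag, so n(Ag) = n(e⁻)/1 = 0.003646 mol.
m = n·M = 0.003646 × 107.87 = 0.393 g.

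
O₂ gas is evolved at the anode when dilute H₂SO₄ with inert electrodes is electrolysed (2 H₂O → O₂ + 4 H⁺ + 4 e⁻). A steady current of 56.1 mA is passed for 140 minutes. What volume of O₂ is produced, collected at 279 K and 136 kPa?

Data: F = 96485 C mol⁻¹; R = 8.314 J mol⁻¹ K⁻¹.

0.0208 L

Q = I·t = 0.05610 A × 8400.0 s = 471.2 C.
n(e⁻) = Q/F = 471.2 / 96485 = 0.004884 mol.
4 electrons are transferred per O₂ molecule, so n(O₂) = 0.004884 / 4 = 0.001221 mol.
V = nRT/P = (0.001221 × 8.314 × 279) / (136 × 10³ Pa) = 2.08 × 10⁻⁵ m³ = 0.0208 L.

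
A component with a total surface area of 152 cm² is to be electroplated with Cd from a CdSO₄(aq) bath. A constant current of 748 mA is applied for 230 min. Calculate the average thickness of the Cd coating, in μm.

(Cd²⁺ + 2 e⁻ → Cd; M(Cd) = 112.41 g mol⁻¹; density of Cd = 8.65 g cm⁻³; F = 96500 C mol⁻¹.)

45.7 μm

Q = I·t = 0.7480 × 13800 = 10320 C; n(e⁻) = 0.1070 mol.
n(Cd) = n(e⁻)/2 = 0.05348 mol, so m = 0.05348 × 112.41 = 6.012 g.
Volume = m/ρ = 6.012 / 8.65 = 0.6950 cm³.
Thickness = V/A = 0.6950 / 152 = 0.00457 cm = 45.7 μm.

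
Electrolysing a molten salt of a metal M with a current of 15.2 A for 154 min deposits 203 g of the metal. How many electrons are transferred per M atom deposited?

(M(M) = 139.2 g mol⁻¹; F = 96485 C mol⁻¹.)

Q = I·t = 15.20 A × 9240.0 s = 140400 C, so n(e⁻) = 140400/96485 = 1.456 mol.
n(M) deposited = 203 / 139.2 = 1.458 mol.
Electrons per atom = n(e⁻)/n(M) = 1.456 / 1.458 = 0.998 ≈ 1, so the ion is M⁺.

1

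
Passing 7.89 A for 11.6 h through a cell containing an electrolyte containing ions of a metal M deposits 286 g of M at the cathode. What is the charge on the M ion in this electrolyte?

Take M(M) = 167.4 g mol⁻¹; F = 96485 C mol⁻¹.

+2

Q = I·t = 7.890 A × 41760 s = 329500 C, so n(e⁻) = 329500/96485 = 3.415 mol.
n(M) deposited = 286 / 167.4 = 1.708 mol.
Electrons per atom = n(e⁻)/n(M) = 3.415 / 1.708 = 2.00 ≈ 2, so the ion is M²⁺.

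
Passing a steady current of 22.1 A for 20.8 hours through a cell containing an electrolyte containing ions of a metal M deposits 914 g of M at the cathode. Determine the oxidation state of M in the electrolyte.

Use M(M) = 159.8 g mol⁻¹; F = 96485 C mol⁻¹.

Q = I·t = 22.10 A × 74880 s = 1655000 C, so n(e⁻) = 1655000/96485 = 17.15 mol.
n(M) deposited = 914 / 159.8 = 5.720 mol.
Electrons per atom = n(e⁻)/n(M) = 17.15 / 5.720 = 3.00 ≈ 3, so the ion is M³⁺.

+3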